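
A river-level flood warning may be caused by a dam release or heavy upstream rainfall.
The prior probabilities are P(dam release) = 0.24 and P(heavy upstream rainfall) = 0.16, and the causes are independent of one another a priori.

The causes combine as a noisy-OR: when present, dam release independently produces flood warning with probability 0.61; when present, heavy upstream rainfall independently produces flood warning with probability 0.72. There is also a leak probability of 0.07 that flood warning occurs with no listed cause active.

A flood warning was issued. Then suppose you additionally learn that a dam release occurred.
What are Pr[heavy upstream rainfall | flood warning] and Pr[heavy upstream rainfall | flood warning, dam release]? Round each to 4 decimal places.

Pr[heavy upstream rainfall | flood warning] ≈ 0.4181; Pr[heavy upstream rainfall | flood warning, dam release] ≈ 0.2117

Under noisy-OR, P(flood warning | causes) = 1 − (1−0.07)·∏(1−qᵢ) over the active causes.
Weight on heavy upstream rainfall=true, given the evidence: 0.089935 + 0.034500 = 0.124435
Denominator P(flood warning): 0.07*0.76*0.84 + 0.7396*0.76*0.16 + 0.6373*0.24*0.84 + 0.898444*0.24*0.16 = 0.297603
P(heavy upstream rainfall | flood warning) = 0.124435/0.297603 ≈ 0.4181

Now also conditioning on dam release=true:
Weight on heavy upstream rainfall=true, given the evidence: 0.898444*0.16 = 0.143751
The normalizing constant is 0.6373*0.84 + 0.898444*0.16 = 0.679083
P(heavy upstream rainfall | flood warning, dam release) = 0.143751/0.679083 ≈ 0.2117
— dam release explains away the evidence for heavy upstream rainfall.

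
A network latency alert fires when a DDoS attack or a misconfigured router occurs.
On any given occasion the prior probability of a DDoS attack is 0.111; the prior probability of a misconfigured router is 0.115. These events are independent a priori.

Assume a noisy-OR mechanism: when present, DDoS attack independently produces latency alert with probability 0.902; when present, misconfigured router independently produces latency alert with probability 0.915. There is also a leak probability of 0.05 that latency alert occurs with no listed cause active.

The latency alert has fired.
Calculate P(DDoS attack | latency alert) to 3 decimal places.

Under noisy-OR, P(latency alert | causes) = 1 − (1−0.05)·∏(1−qᵢ) over the active causes.
P(latency alert) = 0.05·0.889·0.885 + 0.91925·0.889·0.115 + 0.9069·0.111·0.885 + 0.992086·0.111·0.115 = 0.039338 + 0.093980 + 0.089089 + 0.012664 = 0.235071
The DDoS attack-present share is 0.089089 + 0.012664 = 0.101753.
So P(DDoS attack | latency alert) = 0.101753/0.235071 ≈ 0.433.

P(DDoS attack | latency alert) ≈ 0.433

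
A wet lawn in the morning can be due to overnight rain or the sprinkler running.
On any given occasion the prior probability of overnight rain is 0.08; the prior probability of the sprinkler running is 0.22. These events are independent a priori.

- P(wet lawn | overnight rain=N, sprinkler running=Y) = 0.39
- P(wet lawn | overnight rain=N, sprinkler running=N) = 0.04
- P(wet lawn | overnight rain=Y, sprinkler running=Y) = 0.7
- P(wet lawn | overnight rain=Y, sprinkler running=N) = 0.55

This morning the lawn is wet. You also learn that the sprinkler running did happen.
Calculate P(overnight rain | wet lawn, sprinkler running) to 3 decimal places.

Sum P(wet lawn|·) weighted by the priors over both values of overnight rain:
  P(wet lawn | sprinkler running) = 0.39*0.92 + 0.7*0.08
        = 0.358800 + 0.056000 = 0.414800
Keeping only the overnight rain-present terms gives 0.056000, so
  P(overnight rain | wet lawn, sprinkler running) = 0.056000 / 0.414800 ≈ 0.135

P(overnight rain | wet lawn, sprinkler running) ≈ 0.135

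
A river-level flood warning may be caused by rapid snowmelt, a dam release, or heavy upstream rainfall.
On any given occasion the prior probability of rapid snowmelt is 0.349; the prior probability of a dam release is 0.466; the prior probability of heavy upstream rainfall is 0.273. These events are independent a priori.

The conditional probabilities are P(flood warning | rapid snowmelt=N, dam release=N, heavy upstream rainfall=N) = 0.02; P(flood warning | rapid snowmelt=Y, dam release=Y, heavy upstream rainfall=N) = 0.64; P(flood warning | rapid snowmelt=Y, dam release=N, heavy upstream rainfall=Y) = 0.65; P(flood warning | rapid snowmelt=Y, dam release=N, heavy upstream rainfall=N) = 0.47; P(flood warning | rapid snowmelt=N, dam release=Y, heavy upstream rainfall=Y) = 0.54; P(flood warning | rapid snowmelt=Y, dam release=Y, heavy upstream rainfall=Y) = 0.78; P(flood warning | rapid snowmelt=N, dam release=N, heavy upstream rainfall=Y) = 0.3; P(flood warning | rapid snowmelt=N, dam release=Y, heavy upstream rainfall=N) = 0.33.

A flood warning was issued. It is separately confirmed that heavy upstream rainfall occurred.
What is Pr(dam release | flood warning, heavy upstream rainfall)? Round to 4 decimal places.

Pr(dam release | flood warning, heavy upstream rainfall) ≈ 0.5632

For the numerator, keep only dam release=true terms: 0.163818 + 0.126855 = 0.290673
Normalizer over all consistent configurations: 0.3*0.651*0.534 + 0.54*0.651*0.466 + 0.65*0.349*0.534 + 0.78*0.349*0.466 = 0.516101
Posterior = 0.290673 / 0.516101 ≈ 0.5632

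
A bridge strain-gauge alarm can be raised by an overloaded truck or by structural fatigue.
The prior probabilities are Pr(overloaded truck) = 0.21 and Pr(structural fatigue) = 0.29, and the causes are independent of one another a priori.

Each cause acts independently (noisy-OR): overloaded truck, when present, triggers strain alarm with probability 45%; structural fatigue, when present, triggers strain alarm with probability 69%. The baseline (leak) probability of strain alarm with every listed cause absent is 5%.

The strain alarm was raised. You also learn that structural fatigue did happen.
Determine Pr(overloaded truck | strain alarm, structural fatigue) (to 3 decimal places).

Pr(overloaded truck | strain alarm, structural fatigue) ≈ 0.240

Under noisy-OR, P(strain alarm | causes) = 1 − (1−0.05)·∏(1−qᵢ) over the active causes.
P(strain alarm | structural fatigue) = 0.7055·0.79 + 0.838025·0.21 = 0.557345 + 0.175985 = 0.733330
The overloaded truck-present share is 0.838025·0.21 = 0.175985.
So P(overloaded truck | strain alarm, structural fatigue) = 0.175985/0.733330 ≈ 0.240.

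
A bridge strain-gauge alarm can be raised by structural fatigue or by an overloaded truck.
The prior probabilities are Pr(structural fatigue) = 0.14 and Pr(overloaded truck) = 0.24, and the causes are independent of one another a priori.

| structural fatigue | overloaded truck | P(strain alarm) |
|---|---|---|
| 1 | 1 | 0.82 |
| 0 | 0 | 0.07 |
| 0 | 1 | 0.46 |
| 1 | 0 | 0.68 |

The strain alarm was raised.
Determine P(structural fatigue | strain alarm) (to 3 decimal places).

P(strain alarm) = 0.07·0.86·0.76 + 0.46·0.86·0.24 + 0.68·0.14·0.76 + 0.82·0.14·0.24 = 0.045752 + 0.094944 + 0.072352 + 0.027552 = 0.240600
Of this, 0.099904 comes from 0.072352 + 0.027552 (the structural fatigue=true cases).
Hence the posterior is 0.099904/0.240600 ≈ 0.415.

P(structural fatigue | strain alarm) ≈ 0.415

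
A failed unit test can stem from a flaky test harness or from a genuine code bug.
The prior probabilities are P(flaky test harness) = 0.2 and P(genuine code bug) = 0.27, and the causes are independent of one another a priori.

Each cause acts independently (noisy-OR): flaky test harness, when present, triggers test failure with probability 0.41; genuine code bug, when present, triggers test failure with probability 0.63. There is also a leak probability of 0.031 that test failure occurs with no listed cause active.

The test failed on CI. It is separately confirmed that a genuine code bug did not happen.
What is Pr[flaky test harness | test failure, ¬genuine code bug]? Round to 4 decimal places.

Under noisy-OR, P(test failure | causes) = 1 − (1−0.031)·∏(1−qᵢ) over the active causes.
Weight on flaky test harness=true, given the evidence: 0.42829×0.2 = 0.085658
The normalizing constant is 0.031×0.8 + 0.42829×0.2 = 0.110458
Posterior = 0.085658 / 0.110458 ≈ 0.7755

Pr[flaky test harness | test failure, ¬genuine code bug] ≈ 0.7755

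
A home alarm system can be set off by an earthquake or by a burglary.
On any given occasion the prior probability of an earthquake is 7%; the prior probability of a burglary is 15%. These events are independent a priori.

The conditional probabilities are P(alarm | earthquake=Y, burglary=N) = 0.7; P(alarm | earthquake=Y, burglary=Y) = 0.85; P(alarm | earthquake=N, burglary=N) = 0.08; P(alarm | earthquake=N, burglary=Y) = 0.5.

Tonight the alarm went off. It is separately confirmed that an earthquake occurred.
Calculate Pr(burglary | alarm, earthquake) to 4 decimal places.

P(alarm | earthquake) = 0.7·0.85 + 0.85·0.15 = 0.595000 + 0.127500 = 0.722500
The burglary-present share is 0.85·0.15 = 0.127500.
So P(burglary | alarm, earthquake) = 0.127500/0.722500 ≈ 0.1765.

Pr(burglary | alarm, earthquake) ≈ 0.1765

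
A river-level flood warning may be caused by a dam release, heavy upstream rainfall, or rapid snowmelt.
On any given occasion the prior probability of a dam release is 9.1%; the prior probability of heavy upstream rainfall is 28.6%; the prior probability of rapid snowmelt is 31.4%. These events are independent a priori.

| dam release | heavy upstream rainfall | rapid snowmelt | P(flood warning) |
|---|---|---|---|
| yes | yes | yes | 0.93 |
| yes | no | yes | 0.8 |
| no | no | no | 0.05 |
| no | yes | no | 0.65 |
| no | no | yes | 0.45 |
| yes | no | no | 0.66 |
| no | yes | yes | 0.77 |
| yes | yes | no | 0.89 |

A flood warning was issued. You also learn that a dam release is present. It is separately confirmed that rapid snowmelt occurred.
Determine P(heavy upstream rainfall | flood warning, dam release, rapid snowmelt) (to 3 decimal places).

Enumerate both values of heavy upstream rainfall and weight by the priors:
  P(flood warning | dam release, rapid snowmelt) = 0.8·0.714 + 0.93·0.286
        = 0.571200 + 0.265980 = 0.837180
The terms with heavy upstream rainfall present sum to 0.265980, so
  P(heavy upstream rainfall | flood warning, dam release, rapid snowmelt) = 0.265980 / 0.837180 ≈ 0.318

P(heavy upstream rainfall | flood warning, dam release, rapid snowmelt) ≈ 0.318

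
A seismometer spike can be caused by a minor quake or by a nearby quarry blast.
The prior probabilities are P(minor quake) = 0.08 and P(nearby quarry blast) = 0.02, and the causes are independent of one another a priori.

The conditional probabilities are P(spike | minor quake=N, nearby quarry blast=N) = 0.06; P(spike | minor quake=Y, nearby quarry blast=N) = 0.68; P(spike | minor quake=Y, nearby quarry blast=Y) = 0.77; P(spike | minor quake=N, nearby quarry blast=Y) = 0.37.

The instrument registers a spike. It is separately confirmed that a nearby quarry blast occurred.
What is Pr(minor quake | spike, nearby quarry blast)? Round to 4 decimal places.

Pr(minor quake | spike, nearby quarry blast) ≈ 0.1532

P(spike | nearby quarry blast) = 0.37×0.92 + 0.77×0.08 = 0.340400 + 0.061600 = 0.402000
Restricting to configurations with minor quake present: 0.77×0.08 = 0.061600.
Hence the posterior is 0.061600/0.402000 ≈ 0.1532.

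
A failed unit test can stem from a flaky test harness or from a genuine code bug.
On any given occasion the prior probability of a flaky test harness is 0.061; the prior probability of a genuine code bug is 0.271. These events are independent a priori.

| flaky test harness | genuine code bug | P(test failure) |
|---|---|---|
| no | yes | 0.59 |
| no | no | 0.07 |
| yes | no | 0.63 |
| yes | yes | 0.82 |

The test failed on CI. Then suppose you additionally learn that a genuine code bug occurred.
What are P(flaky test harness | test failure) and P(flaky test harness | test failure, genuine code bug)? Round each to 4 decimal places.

Sum P(test failure|·) weighted by the priors over the 4 (flaky test harness, genuine code bug) configurations:
  P(test failure) = 0.07*0.939*0.729 + 0.59*0.939*0.271 + 0.63*0.061*0.729 + 0.82*0.061*0.271
        = 0.047917 + 0.150137 + 0.028015 + 0.013555 = 0.239624
Configurations with flaky test harness contribute 0.041570, so
  P(flaky test harness | test failure) = 0.041570 / 0.239624 ≈ 0.1735

Now condition on the additional information:
For the numerator, keep only flaky test harness=true terms: 0.82*0.061 = 0.050020
Normalizer over all consistent configurations: 0.59*0.939 + 0.82*0.061 = 0.604030
Posterior = 0.050020 / 0.604030 ≈ 0.0828
— genuine code bug explains away the evidence for flaky test harness.

P(flaky test harness | test failure) ≈ 0.1735; P(flaky test harness | test failure, genuine code bug) ≈ 0.0828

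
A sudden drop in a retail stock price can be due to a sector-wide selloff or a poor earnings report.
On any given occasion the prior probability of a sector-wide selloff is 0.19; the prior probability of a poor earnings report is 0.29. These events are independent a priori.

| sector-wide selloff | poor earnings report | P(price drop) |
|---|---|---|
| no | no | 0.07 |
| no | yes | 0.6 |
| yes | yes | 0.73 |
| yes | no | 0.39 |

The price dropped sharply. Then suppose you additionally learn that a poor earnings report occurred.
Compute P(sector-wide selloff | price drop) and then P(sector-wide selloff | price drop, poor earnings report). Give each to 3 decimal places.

P(sector-wide selloff | price drop) ≈ 0.339; P(sector-wide selloff | price drop, poor earnings report) ≈ 0.222

P(price drop) = 0.07·0.81·0.71 + 0.6·0.81·0.29 + 0.39·0.19·0.71 + 0.73·0.19·0.29 = 0.040257 + 0.140940 + 0.052611 + 0.040223 = 0.274031
Restricting to configurations with sector-wide selloff present: 0.052611 + 0.040223 = 0.092834.
So P(sector-wide selloff | price drop) = 0.092834/0.274031 ≈ 0.339.

With the extra evidence:
Sum P(price drop|·) weighted by the priors over both values of sector-wide selloff:
  P(price drop | poor earnings report) = 0.6×0.81 + 0.73×0.19
        = 0.486000 + 0.138700 = 0.624700
Keeping only the sector-wide selloff-present terms gives 0.138700, so
  P(sector-wide selloff | price drop, poor earnings report) = 0.138700 / 0.624700 ≈ 0.222
Conditioning on poor earnings report lowers the posterior on sector-wide selloff: the classic explaining-away effect in a common-effect structure.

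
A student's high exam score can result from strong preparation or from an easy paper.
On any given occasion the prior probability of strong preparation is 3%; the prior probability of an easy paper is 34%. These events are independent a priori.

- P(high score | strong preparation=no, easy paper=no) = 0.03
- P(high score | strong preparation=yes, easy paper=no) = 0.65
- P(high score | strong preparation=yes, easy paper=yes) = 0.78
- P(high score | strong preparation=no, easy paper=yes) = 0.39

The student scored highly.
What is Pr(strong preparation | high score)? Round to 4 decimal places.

P(high score) = 0.03·0.97·0.66 + 0.39·0.97·0.34 + 0.65·0.03·0.66 + 0.78·0.03·0.34 = 0.019206 + 0.128622 + 0.012870 + 0.007956 = 0.168654
Restricting to configurations with strong preparation present: 0.012870 + 0.007956 = 0.020826.
P(strong preparation | high score) = 0.020826 / 0.168654 ≈ 0.1235

Pr(strong preparation | high score) ≈ 0.1235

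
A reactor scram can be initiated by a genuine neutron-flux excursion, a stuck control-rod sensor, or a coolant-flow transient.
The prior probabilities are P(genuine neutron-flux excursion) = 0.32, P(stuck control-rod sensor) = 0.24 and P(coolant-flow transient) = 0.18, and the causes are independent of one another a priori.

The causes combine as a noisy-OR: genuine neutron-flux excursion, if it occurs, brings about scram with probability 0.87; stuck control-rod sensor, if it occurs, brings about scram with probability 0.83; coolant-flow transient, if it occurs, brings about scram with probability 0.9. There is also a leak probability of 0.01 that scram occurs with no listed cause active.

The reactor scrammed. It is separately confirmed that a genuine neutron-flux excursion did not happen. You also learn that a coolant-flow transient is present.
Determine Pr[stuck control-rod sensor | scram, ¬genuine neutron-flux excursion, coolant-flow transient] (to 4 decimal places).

Pr[stuck control-rod sensor | scram, ¬genuine neutron-flux excursion, coolant-flow transient] ≈ 0.2563

Under noisy-OR, P(scram | causes) = 1 − (1−0.01)·∏(1−qᵢ) over the active causes.
By total probability over both values of stuck control-rod sensor:
  P(scram | ¬genuine neutron-flux excursion, coolant-flow transient) = 0.901*0.76 + 0.98317*0.24
        = 0.684760 + 0.235961 = 0.920721
Configurations with stuck control-rod sensor contribute 0.235961, so
  P(stuck control-rod sensor | scram, ¬genuine neutron-flux excursion, coolant-flow transient) = 0.235961 / 0.920721 ≈ 0.2563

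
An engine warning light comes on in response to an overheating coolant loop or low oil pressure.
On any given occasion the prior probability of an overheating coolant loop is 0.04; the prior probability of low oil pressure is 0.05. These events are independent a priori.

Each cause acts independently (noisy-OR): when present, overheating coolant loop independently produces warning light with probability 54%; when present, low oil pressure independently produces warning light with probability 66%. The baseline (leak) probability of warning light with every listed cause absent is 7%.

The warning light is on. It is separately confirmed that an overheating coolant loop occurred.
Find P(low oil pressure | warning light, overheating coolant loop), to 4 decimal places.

P(low oil pressure | warning light, overheating coolant loop) ≈ 0.0729

Under noisy-OR, P(warning light | causes) = 1 − (1−0.07)·∏(1−qᵢ) over the active causes.
P(warning light | overheating coolant loop) = 0.5722*0.95 + 0.854548*0.05 = 0.543590 + 0.042727 = 0.586317
The low oil pressure-present share is 0.854548*0.05 = 0.042727.
Hence the posterior is 0.042727/0.586317 ≈ 0.0729.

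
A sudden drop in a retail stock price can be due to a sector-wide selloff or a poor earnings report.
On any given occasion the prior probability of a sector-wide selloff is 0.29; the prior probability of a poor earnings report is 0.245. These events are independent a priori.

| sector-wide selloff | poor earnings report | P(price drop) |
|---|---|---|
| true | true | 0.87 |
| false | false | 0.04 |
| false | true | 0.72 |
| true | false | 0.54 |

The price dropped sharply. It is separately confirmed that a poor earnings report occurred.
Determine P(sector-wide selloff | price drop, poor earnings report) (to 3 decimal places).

P(sector-wide selloff | price drop, poor earnings report) ≈ 0.330

By total probability over both values of sector-wide selloff:
  P(price drop | poor earnings report) = 0.72·0.71 + 0.87·0.29
        = 0.511200 + 0.252300 = 0.763500
The terms with sector-wide selloff present sum to 0.252300, so
  P(sector-wide selloff | price drop, poor earnings report) = 0.252300 / 0.763500 ≈ 0.330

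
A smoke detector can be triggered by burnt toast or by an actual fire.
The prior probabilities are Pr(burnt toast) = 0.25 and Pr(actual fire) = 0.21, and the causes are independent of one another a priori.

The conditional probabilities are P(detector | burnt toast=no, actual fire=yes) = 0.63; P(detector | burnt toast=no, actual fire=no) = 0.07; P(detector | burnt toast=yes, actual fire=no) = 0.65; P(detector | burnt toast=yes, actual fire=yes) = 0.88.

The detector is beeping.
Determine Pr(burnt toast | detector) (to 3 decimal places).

Pr(burnt toast | detector) ≈ 0.554

P(detector) = 0.07*0.75*0.79 + 0.63*0.75*0.21 + 0.65*0.25*0.79 + 0.88*0.25*0.21 = 0.041475 + 0.099225 + 0.128375 + 0.046200 = 0.315275
Restricting to configurations with burnt toast present: 0.128375 + 0.046200 = 0.174575.
Hence the posterior is 0.174575/0.315275 ≈ 0.554.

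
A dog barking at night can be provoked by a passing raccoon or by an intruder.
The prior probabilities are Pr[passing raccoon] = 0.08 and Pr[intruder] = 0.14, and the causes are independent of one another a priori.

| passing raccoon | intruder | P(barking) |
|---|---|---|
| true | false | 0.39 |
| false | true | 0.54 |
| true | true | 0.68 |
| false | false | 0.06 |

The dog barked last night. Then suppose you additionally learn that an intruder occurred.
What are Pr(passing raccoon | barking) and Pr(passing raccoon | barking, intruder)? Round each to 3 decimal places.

Sum P(barking|·) weighted by the priors over the 4 (passing raccoon, intruder) configurations:
  P(barking) = 0.06·0.92·0.86 + 0.54·0.92·0.14 + 0.39·0.08·0.86 + 0.68·0.08·0.14
        = 0.047472 + 0.069552 + 0.026832 + 0.007616 = 0.151472
Configurations with passing raccoon contribute 0.034448, so
  P(passing raccoon | barking) = 0.034448 / 0.151472 ≈ 0.227

Now also conditioning on intruder=true:
Weight on passing raccoon=true, given the evidence: 0.68*0.08 = 0.054400
Normalizer over all consistent configurations: 0.54*0.92 + 0.68*0.08 = 0.551200
Posterior = 0.054400 / 0.551200 ≈ 0.099

Pr(passing raccoon | barking) ≈ 0.227; Pr(passing raccoon | barking, intruder) ≈ 0.099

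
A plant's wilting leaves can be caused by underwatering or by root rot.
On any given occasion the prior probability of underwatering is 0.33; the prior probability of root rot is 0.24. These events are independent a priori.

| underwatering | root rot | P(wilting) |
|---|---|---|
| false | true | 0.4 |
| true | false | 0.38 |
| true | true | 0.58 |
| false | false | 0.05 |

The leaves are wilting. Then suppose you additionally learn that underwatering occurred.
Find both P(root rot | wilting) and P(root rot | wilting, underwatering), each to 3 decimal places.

P(wilting) = 0.05*0.67*0.76 + 0.4*0.67*0.24 + 0.38*0.33*0.76 + 0.58*0.33*0.24 = 0.025460 + 0.064320 + 0.095304 + 0.045936 = 0.231020
Restricting to configurations with root rot present: 0.064320 + 0.045936 = 0.110256.
P(root rot | wilting) = 0.110256 / 0.231020 ≈ 0.477

With the extra evidence:
P(wilting | underwatering) = 0.38·0.76 + 0.58·0.24 = 0.288800 + 0.139200 = 0.428000
The root rot-present share is 0.58·0.24 = 0.139200.
P(root rot | wilting, underwatering) = 0.139200 / 0.428000 ≈ 0.325
This is intercausal reasoning (explaining away): once underwatering accounts for the wilting, root rot becomes less likely.

P(root rot | wilting) ≈ 0.477; P(root rot | wilting, underwatering) ≈ 0.325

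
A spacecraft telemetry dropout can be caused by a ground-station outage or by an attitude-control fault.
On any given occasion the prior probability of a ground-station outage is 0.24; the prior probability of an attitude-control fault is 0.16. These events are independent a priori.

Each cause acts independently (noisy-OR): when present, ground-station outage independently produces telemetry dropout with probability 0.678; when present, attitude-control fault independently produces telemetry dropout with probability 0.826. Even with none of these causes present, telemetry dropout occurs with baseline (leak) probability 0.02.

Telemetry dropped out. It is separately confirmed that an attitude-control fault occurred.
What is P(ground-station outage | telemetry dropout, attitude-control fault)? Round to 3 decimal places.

P(ground-station outage | telemetry dropout, attitude-control fault) ≈ 0.265

Under noisy-OR, P(telemetry dropout | causes) = 1 − (1−0.02)·∏(1−qᵢ) over the active causes.
Enumerate both values of ground-station outage and weight by the priors:
  P(telemetry dropout | attitude-control fault) = 0.82948×0.76 + 0.945093×0.24
        = 0.630405 + 0.226822 = 0.857227
The terms with ground-station outage present sum to 0.226822, so
  P(ground-station outage | telemetry dropout, attitude-control fault) = 0.226822 / 0.857227 ≈ 0.265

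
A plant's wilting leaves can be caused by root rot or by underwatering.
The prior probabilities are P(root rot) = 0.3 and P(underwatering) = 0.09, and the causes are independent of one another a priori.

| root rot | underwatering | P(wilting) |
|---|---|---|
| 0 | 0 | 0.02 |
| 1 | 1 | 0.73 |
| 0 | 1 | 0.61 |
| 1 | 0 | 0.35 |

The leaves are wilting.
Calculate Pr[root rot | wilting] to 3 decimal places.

Pr[root rot | wilting] ≈ 0.693

Numerator (weight on configurations with root rot): 0.095550 + 0.019710 = 0.115260
Denominator P(wilting): 0.02*0.7*0.91 + 0.61*0.7*0.09 + 0.35*0.3*0.91 + 0.73*0.3*0.09 = 0.166430
P(root rot | wilting) = 0.115260/0.166430 ≈ 0.693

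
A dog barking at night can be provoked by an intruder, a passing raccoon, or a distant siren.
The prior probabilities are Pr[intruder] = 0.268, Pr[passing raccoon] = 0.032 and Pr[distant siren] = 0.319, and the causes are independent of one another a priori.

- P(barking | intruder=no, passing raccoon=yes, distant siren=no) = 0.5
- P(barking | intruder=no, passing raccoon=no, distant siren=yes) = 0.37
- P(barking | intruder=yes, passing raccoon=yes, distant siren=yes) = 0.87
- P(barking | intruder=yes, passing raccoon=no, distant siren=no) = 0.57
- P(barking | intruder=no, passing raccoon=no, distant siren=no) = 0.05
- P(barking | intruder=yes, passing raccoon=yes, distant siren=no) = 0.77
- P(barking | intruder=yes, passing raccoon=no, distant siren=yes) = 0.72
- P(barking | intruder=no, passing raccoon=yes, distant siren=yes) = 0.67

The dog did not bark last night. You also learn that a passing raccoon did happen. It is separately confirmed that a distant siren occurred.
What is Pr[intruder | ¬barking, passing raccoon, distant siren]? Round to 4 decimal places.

P(¬barking | passing raccoon, distant siren) = 0.33*0.732 + 0.13*0.268 = 0.241560 + 0.034840 = 0.276400
The intruder-present share is 0.13*0.268 = 0.034840.
P(intruder | ¬barking, passing raccoon, distant siren) = 0.034840 / 0.276400 ≈ 0.1260

Pr[intruder | ¬barking, passing raccoon, distant siren] ≈ 0.1260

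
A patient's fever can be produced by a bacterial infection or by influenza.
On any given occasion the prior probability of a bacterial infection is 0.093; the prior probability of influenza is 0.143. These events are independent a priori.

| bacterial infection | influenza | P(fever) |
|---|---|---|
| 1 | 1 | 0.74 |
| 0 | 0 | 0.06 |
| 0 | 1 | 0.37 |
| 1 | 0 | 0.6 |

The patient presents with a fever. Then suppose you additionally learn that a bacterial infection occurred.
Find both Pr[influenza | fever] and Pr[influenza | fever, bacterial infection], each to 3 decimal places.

Weight on influenza=true, given the evidence: 0.047989 + 0.009841 = 0.057830
Normalizer over all consistent configurations: 0.06*0.907*0.857 + 0.37*0.907*0.143 + 0.6*0.093*0.857 + 0.74*0.093*0.143 = 0.152289
P(influenza | fever) = 0.057830/0.152289 ≈ 0.380

Now condition on the additional information:
Sum P(fever|·) weighted by the priors over both values of influenza:
  P(fever | bacterial infection) = 0.6×0.857 + 0.74×0.143
        = 0.514200 + 0.105820 = 0.620020
Keeping only the influenza-present terms gives 0.105820, so
  P(influenza | fever, bacterial infection) = 0.105820 / 0.620020 ≈ 0.171
This is intercausal reasoning (explaining away): once bacterial infection accounts for the fever, influenza becomes less likely.

Pr[influenza | fever] ≈ 0.380; Pr[influenza | fever, bacterial infection] ≈ 0.171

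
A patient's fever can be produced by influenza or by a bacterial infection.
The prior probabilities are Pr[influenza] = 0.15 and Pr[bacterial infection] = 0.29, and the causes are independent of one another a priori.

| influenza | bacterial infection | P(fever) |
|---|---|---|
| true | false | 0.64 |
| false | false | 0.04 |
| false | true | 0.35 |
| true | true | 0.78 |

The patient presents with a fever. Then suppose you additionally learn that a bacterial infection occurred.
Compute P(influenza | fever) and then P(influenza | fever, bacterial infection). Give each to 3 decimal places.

P(fever) = 0.04·0.85·0.71 + 0.35·0.85·0.29 + 0.64·0.15·0.71 + 0.78·0.15·0.29 = 0.024140 + 0.086275 + 0.068160 + 0.033930 = 0.212505
Of this, 0.102090 comes from 0.068160 + 0.033930 (the influenza=true cases).
Hence the posterior is 0.102090/0.212505 ≈ 0.480.

Now also conditioning on bacterial infection=true:
By total probability over both values of influenza:
  P(fever | bacterial infection) = 0.35·0.85 + 0.78·0.15
        = 0.297500 + 0.117000 = 0.414500
Keeping only the influenza-present terms gives 0.117000, so
  P(influenza | fever, bacterial infection) = 0.117000 / 0.414500 ≈ 0.282
— bacterial infection explains away the evidence for influenza.

P(influenza | fever) ≈ 0.480; P(influenza | fever, bacterial infection) ≈ 0.282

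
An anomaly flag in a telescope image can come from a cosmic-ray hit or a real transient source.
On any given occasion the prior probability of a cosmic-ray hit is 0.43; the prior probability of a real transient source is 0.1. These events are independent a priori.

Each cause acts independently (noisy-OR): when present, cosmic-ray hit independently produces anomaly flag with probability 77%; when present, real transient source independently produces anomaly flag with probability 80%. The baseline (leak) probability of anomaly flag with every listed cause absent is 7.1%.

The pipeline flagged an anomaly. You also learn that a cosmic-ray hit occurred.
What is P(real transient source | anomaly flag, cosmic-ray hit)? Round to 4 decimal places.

P(real transient source | anomaly flag, cosmic-ray hit) ≈ 0.1191

Under noisy-OR, P(anomaly flag | causes) = 1 − (1−0.071)·∏(1−qᵢ) over the active causes.
For the numerator, keep only real transient source=true terms: 0.957266*0.1 = 0.095727
Normalizer over all consistent configurations: 0.78633*0.9 + 0.957266*0.1 = 0.803424
P(real transient source | anomaly flag, cosmic-ray hit) = 0.095727/0.803424 ≈ 0.1191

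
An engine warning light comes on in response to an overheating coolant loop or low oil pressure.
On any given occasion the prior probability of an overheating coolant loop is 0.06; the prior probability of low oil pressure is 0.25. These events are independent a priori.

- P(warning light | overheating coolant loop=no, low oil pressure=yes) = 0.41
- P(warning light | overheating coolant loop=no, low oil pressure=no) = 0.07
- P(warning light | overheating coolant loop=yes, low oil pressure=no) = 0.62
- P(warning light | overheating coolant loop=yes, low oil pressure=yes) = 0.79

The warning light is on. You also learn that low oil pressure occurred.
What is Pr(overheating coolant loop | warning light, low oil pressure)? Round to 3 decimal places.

Pr(overheating coolant loop | warning light, low oil pressure) ≈ 0.110

Weight on overheating coolant loop=true, given the evidence: 0.79*0.06 = 0.047400
The normalizing constant is 0.41*0.94 + 0.79*0.06 = 0.432800
P(overheating coolant loop | warning light, low oil pressure) = 0.047400/0.432800 ≈ 0.110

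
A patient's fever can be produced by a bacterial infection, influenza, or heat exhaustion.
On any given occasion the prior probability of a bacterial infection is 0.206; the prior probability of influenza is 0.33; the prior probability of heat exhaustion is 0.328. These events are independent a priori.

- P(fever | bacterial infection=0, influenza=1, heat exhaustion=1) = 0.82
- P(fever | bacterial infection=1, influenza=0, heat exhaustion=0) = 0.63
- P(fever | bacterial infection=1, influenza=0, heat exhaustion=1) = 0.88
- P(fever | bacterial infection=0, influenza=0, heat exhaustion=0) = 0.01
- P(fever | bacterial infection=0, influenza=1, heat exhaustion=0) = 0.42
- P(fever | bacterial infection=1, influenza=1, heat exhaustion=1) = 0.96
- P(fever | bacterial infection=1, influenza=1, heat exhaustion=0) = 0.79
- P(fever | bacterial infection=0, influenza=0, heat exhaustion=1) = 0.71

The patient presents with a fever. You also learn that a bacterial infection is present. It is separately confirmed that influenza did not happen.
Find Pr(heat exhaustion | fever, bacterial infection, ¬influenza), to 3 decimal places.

Pr(heat exhaustion | fever, bacterial infection, ¬influenza) ≈ 0.405

Weight on heat exhaustion=true, given the evidence: 0.88×0.328 = 0.288640
The normalizing constant is 0.63×0.672 + 0.88×0.328 = 0.712000
Posterior = 0.288640 / 0.712000 ≈ 0.405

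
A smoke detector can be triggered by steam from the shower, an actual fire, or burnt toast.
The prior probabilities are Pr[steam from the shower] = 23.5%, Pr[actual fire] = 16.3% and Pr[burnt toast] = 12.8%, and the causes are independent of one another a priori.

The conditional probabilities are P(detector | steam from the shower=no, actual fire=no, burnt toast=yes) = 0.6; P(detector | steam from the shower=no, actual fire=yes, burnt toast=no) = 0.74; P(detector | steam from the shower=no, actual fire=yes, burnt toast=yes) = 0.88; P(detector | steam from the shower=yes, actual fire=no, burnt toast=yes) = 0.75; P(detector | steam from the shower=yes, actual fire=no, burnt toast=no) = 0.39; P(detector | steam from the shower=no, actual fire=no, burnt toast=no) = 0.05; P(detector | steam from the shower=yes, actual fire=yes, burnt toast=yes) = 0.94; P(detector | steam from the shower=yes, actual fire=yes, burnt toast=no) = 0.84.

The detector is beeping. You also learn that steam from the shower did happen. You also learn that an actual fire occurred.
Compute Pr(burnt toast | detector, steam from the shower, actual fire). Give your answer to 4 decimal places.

Pr(burnt toast | detector, steam from the shower, actual fire) ≈ 0.1411

P(detector | steam from the shower, actual fire) = 0.84·0.872 + 0.94·0.128 = 0.732480 + 0.120320 = 0.852800
Of this, 0.120320 comes from 0.94·0.128 (the burnt toast=true cases).
Hence the posterior is 0.120320/0.852800 ≈ 0.1411.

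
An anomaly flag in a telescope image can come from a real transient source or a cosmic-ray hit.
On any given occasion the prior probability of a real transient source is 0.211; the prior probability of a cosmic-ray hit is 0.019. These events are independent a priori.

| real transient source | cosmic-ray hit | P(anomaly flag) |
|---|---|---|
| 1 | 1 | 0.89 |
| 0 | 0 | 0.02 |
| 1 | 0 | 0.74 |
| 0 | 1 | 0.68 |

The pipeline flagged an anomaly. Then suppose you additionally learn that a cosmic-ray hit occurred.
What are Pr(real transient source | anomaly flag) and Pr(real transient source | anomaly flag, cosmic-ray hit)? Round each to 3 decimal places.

Numerator (weight on configurations with real transient source): 0.153173 + 0.003568 = 0.156741
Normalizer over all consistent configurations: 0.02·0.789·0.981 + 0.68·0.789·0.019 + 0.74·0.211·0.981 + 0.89·0.211·0.019 = 0.182415
P(real transient source | anomaly flag) = 0.156741/0.182415 ≈ 0.859

Now also conditioning on cosmic-ray hit=true:
Sum P(anomaly flag|·) weighted by the priors over both values of real transient source:
  P(anomaly flag | cosmic-ray hit) = 0.68*0.789 + 0.89*0.211
        = 0.536520 + 0.187790 = 0.724310
Keeping only the real transient source-present terms gives 0.187790, so
  P(real transient source | anomaly flag, cosmic-ray hit) = 0.187790 / 0.724310 ≈ 0.259
— cosmic-ray hit explains away the evidence for real transient source.

Pr(real transient source | anomaly flag) ≈ 0.859; Pr(real transient source | anomaly flag, cosmic-ray hit) ≈ 0.259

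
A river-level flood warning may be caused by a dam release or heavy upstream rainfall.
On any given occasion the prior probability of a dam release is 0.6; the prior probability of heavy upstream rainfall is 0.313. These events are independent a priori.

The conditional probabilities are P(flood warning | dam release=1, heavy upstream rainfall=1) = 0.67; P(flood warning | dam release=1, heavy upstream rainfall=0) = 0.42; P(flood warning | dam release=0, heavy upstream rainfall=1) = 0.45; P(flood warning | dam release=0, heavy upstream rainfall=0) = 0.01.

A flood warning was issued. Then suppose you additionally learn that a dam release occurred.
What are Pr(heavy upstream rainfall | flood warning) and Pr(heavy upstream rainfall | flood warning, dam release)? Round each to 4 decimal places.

P(flood warning) = 0.01*0.4*0.687 + 0.45*0.4*0.313 + 0.42*0.6*0.687 + 0.67*0.6*0.313 = 0.002748 + 0.056340 + 0.173124 + 0.125826 = 0.358038
Restricting to configurations with heavy upstream rainfall present: 0.056340 + 0.125826 = 0.182166.
P(heavy upstream rainfall | flood warning) = 0.182166 / 0.358038 ≈ 0.5088

With the extra evidence:
Weight on heavy upstream rainfall=true, given the evidence: 0.67·0.313 = 0.209710
Denominator P(flood warning | dam release): 0.42·0.687 + 0.67·0.313 = 0.498250
P(heavy upstream rainfall | flood warning, dam release) = 0.209710/0.498250 ≈ 0.4209

Pr(heavy upstream rainfall | flood warning) ≈ 0.5088; Pr(heavy upstream rainfall | flood warning, dam release) ≈ 0.4209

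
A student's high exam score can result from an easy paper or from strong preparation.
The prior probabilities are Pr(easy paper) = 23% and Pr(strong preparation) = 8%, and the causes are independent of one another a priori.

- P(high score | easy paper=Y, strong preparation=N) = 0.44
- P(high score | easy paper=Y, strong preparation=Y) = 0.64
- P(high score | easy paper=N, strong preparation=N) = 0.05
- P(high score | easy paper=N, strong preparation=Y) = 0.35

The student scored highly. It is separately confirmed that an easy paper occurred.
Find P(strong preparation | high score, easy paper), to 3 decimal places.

P(high score | easy paper) = 0.44×0.92 + 0.64×0.08 = 0.404800 + 0.051200 = 0.456000
Restricting to configurations with strong preparation present: 0.64×0.08 = 0.051200.
Hence the posterior is 0.051200/0.456000 ≈ 0.112.

P(strong preparation | high score, easy paper) ≈ 0.112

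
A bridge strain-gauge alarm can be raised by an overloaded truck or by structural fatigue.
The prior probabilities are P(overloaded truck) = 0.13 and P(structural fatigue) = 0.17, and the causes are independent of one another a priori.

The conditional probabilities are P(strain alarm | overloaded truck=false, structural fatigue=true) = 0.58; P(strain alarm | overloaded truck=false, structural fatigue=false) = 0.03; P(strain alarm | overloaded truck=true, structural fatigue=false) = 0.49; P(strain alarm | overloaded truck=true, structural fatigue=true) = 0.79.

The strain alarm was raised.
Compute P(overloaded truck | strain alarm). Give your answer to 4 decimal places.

P(overloaded truck | strain alarm) ≈ 0.3956

P(strain alarm) = 0.03·0.87·0.83 + 0.58·0.87·0.17 + 0.49·0.13·0.83 + 0.79·0.13·0.17 = 0.021663 + 0.085782 + 0.052871 + 0.017459 = 0.177775
The overloaded truck-present share is 0.052871 + 0.017459 = 0.070330.
So P(overloaded truck | strain alarm) = 0.070330/0.177775 ≈ 0.3956.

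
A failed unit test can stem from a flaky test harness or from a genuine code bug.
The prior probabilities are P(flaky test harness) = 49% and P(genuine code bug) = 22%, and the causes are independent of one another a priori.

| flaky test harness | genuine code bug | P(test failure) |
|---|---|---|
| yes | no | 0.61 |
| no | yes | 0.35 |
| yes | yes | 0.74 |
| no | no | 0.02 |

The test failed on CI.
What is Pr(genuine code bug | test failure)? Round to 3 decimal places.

Numerator (weight on configurations with genuine code bug): 0.039270 + 0.079772 = 0.119042
The normalizing constant is 0.02×0.51×0.78 + 0.35×0.51×0.22 + 0.61×0.49×0.78 + 0.74×0.49×0.22 = 0.360140
Posterior = 0.119042 / 0.360140 ≈ 0.331

Pr(genuine code bug | test failure) ≈ 0.331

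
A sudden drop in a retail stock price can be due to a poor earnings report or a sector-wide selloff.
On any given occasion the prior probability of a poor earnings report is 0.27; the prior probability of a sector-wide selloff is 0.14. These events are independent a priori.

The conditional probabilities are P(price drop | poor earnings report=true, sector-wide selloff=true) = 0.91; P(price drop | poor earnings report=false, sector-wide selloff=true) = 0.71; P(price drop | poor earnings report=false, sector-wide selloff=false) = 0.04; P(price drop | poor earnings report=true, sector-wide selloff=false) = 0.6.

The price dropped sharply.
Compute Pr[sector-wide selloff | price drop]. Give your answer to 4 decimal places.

By total probability over the 4 (poor earnings report, sector-wide selloff) configurations:
  P(price drop) = 0.04*0.73*0.86 + 0.71*0.73*0.14 + 0.6*0.27*0.86 + 0.91*0.27*0.14
        = 0.025112 + 0.072562 + 0.139320 + 0.034398 = 0.271392
Keeping only the sector-wide selloff-present terms gives 0.106960, so
  P(sector-wide selloff | price drop) = 0.106960 / 0.271392 ≈ 0.3941

Pr[sector-wide selloff | price drop] ≈ 0.3941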